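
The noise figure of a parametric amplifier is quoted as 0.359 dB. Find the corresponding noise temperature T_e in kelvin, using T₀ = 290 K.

F = 10^(0.359/10) = 1.08618
T_e = (F − 1)·T₀ = (1.08618 − 1) × 290 = 25.0 K

25.0 K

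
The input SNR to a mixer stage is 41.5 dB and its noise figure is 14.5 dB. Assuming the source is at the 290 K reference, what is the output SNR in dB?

By definition F = SNR_in/SNR_out, so in dB: SNR_out = SNR_in − NF
SNR_out = 41.5 − 14.5 = 27.0 dB

27.0 dB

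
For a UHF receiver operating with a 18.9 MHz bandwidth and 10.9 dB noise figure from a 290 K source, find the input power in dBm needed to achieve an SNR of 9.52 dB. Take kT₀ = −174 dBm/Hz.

−80.8 dBm

Sensitivity = −174 + 10 log₁₀(B) + NF + SNR_min
= −174 + 72.76 + 10.9 + 9.52
= −80.82 dBm → −80.8 dBm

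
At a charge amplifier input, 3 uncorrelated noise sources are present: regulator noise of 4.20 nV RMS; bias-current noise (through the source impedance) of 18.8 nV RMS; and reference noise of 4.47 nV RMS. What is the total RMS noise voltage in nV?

19.8 nV

Uncorrelated sources add in power (mean-square): V_tot = √(ΣV_i²)
V_tot = √[(4.20×10⁻⁹)² + (1.88×10⁻⁸)² + (4.47×10⁻⁹)²] = 1.98×10⁻⁸ V = 19.8 nV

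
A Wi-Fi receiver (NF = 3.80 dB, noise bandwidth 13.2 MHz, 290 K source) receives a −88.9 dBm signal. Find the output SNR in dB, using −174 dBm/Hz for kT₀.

10.1 dB

Noise floor: N = −174 + 10 log₁₀(B) + NF
10 log₁₀(1.32×10⁷) = 71.21 dB
N = −174 + 71.21 + 3.80 = −98.99 dBm
SNR = P_sig − N = −88.9 − (−98.99) = 10.09 dB → 10.1 dB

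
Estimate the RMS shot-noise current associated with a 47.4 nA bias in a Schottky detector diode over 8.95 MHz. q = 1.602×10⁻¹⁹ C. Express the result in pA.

I_n = √(2qI·B)
2qI·B = 2 × 1.602×10⁻¹⁹ × 4.74×10⁻⁸ × 8.95×10⁶ = 1.36×10⁻¹⁹ A²
I_n = √(1.36×10⁻¹⁹) = 3.69×10⁻¹⁰ A = 369 pA

369 pA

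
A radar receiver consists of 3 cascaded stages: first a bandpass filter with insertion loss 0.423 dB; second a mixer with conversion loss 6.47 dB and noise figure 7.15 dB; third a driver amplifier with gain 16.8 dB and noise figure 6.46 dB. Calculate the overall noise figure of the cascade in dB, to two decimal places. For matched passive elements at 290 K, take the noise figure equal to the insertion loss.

Convert to linear (a loss of L dB is a gain of −L dB): F_i = 10^(NF_i/10), G_i = 10^(G_i,dB/10)
  Stage 1: F_1 = 10^(0.423/10) = 1.102, G_1 = 10^(−0.423/10) = 0.9072
  Stage 2: F_2 = 10^(7.15/10) = 5.188, G_2 = 10^(−6.47/10) = 0.2254
  Stage 3: F_3 = 10^(6.46/10) = 4.426, G_3 = 10^(16.8/10) = 47.86
Friis cascade:
  F = 1.102 + (5.188 − 1)/0.9072 + (4.426 − 1)/0.2045 = 22.47
NF = 10 log₁₀(22.47) = 13.52 dB

13.52 dB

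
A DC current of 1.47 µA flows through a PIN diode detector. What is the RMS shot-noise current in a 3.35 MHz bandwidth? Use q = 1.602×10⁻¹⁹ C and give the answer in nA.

1.26 nA

I_n = √(2qI·B)
2qI·B = 2 × 1.602×10⁻¹⁹ × 1.47×10⁻⁶ × 3.35×10⁶ = 1.58×10⁻¹⁸ A²
I_n = √(1.58×10⁻¹⁸) = 1.26×10⁻⁹ A = 1.26 nA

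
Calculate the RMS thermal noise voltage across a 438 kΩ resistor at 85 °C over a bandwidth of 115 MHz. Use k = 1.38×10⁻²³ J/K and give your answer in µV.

998 µV

T = 85 °C + 273.15 = 358.15 K
V_n = √(4kTRB)
4kTRB = 4 × 1.38×10⁻²³ × 358.15 × 4.38×10⁵ × 1.15×10⁸ = 9.96×10⁻⁷ V²
V_n = √(9.96×10⁻⁷) = 9.98×10⁻⁴ V = 998 µV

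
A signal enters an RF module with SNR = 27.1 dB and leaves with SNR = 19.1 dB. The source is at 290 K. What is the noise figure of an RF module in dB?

NF (dB) = SNR_in(dB) − SNR_out(dB) when the source is at T₀
NF = 27.1 − 19.1 = 8.0 dB

8.0 dB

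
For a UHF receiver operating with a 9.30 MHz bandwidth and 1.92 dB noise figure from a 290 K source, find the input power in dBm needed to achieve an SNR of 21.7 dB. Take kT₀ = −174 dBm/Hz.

−80.7 dBm

Sensitivity = −174 + 10 log₁₀(B) + NF + SNR_min
= −174 + 69.68 + 1.92 + 21.7
= −80.70 dBm → −80.7 dBm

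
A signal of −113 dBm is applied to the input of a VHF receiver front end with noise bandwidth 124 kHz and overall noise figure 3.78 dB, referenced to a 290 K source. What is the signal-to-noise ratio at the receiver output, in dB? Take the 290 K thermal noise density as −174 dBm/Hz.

6.3 dB

Noise floor: N = −174 + 10 log₁₀(B) + NF
10 log₁₀(1.24×10⁵) = 50.93 dB
N = −174 + 50.93 + 3.78 = −119.29 dBm
SNR = P_sig − N = −113 − (−119.29) = 6.29 dB → 6.3 dB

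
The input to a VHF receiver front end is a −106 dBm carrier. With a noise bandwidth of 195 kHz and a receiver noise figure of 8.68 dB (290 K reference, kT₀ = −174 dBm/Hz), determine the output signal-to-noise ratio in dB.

6.4 dB

Noise floor: N = −174 + 10 log₁₀(B) + NF
10 log₁₀(1.95×10⁵) = 52.9 dB
N = −174 + 52.9 + 8.68 = −112.42 dBm
SNR = P_sig − N = −106 − (−112.42) = 6.42 dB → 6.4 dB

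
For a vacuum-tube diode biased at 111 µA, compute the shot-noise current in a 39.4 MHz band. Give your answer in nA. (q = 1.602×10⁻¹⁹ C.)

I_n = √(2qI·B)
2qI·B = 2 × 1.602×10⁻¹⁹ × 1.11×10⁻⁴ × 3.94×10⁷ = 1.40×10⁻¹⁵ A²
I_n = √(1.40×10⁻¹⁵) = 3.74×10⁻⁸ A = 37.4 nA

37.4 nA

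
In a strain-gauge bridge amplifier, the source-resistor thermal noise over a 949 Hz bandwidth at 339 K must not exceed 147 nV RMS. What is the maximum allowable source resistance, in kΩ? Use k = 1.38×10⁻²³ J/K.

Johnson–Nyquist: V_n = √(4kTRB) ⇒ R = V_n² / (4kTB)
4kTB = 4 × 1.38×10⁻²³ × 339 × 9.49×10² = 1.78×10⁻¹⁷
R = (1.47×10⁻⁷)² / 1.78×10⁻¹⁷ = 1.22×10³ Ω = 1.22 kΩ

1.22 kΩ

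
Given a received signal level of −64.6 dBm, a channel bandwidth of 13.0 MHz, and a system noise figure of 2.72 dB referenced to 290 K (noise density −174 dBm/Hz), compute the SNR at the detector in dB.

35.5 dB

Noise floor: N = −174 + 10 log₁₀(B) + NF
10 log₁₀(1.30×10⁷) = 71.14 dB
N = −174 + 71.14 + 2.72 = −100.14 dBm
SNR = P_sig − N = −64.6 − (−100.14) = 35.54 dB → 35.5 dB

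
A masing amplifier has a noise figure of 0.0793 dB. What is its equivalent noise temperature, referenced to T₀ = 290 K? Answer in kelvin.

F = 10^(0.0793/10) = 1.01843
T_e = (F − 1)·T₀ = (1.01843 − 1) × 290 = 5.34 K

5.34 K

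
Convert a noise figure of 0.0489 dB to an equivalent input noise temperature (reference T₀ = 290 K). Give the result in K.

3.28 K

F = 10^(0.0489/10) = 1.01132
T_e = (F − 1)·T₀ = (1.01132 − 1) × 290 = 3.28 K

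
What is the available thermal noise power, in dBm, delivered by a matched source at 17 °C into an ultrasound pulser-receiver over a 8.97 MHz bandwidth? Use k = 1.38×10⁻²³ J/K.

−104.4 dBm

T = 17 °C + 273.15 = 290.15 K
P_n = kTB = 1.38×10⁻²³ × 290.15 × 8.97×10⁶ = 3.59×10⁻¹⁴ W
In dBm: 10 log₁₀(3.59×10⁻¹⁴ / 10⁻³) = −104.4 dBm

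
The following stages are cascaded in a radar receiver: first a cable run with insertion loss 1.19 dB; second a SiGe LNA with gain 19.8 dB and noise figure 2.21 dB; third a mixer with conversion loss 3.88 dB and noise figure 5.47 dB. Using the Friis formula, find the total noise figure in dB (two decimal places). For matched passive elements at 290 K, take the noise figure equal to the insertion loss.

Convert to linear (a loss of L dB is a gain of −L dB): F_i = 10^(NF_i/10), G_i = 10^(G_i,dB/10)
  Stage 1: F_1 = 10^(1.19/10) = 1.315, G_1 = 10^(−1.19/10) = 0.7603
  Stage 2: F_2 = 10^(2.21/10) = 1.663, G_2 = 10^(19.8/10) = 95.50
  Stage 3: F_3 = 10^(5.47/10) = 3.524, G_3 = 10^(−3.88/10) = 0.4093
Friis cascade:
  F = 1.315 + (1.663 − 1)/0.7603 + (3.524 − 1)/72.61 = 2.223
NF = 10 log₁₀(2.223) = 3.47 dB

3.47 dB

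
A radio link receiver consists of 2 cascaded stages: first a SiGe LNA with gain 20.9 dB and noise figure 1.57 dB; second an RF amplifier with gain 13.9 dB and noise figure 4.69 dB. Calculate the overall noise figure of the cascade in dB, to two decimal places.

1.62 dB

Convert to linear (a loss of L dB is a gain of −L dB): F_i = 10^(NF_i/10), G_i = 10^(G_i,dB/10)
  Stage 1: F_1 = 10^(1.57/10) = 1.435, G_1 = 10^(20.9/10) = 123.0
  Stage 2: F_2 = 10^(4.69/10) = 2.944, G_2 = 10^(13.9/10) = 24.55
Friis cascade:
  F = 1.435 + (2.944 − 1)/123.0 = 1.451
NF = 10 log₁₀(1.451) = 1.62 dB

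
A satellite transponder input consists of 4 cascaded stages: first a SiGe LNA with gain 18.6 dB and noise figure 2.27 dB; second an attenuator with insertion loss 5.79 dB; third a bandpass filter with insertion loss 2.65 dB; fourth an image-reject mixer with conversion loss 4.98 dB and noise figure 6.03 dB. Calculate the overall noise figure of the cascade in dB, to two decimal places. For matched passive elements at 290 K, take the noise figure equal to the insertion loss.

3.14 dB

Convert to linear (a loss of L dB is a gain of −L dB): F_i = 10^(NF_i/10), G_i = 10^(G_i,dB/10)
  Stage 1: F_1 = 10^(2.27/10) = 1.687, G_1 = 10^(18.6/10) = 72.44
  Stage 2: F_2 = 10^(5.79/10) = 3.793, G_2 = 10^(−5.79/10) = 0.2636
  Stage 3: F_3 = 10^(2.65/10) = 1.841, G_3 = 10^(−2.65/10) = 0.5433
  Stage 4: F_4 = 10^(6.03/10) = 4.009, G_4 = 10^(−4.98/10) = 0.3177
Friis cascade:
  F = 1.687 + (3.793 − 1)/72.44 + (1.841 − 1)/19.10 + (4.009 − 1)/10.38 = 2.059
NF = 10 log₁₀(2.059) = 3.14 dB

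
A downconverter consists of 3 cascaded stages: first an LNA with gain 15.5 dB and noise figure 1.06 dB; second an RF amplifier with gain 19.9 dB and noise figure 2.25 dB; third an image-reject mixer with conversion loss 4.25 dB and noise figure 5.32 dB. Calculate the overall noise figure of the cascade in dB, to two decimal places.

1.13 dB

Convert to linear (a loss of L dB is a gain of −L dB): F_i = 10^(NF_i/10), G_i = 10^(G_i,dB/10)
  Stage 1: F_1 = 10^(1.06/10) = 1.276, G_1 = 10^(15.5/10) = 35.48
  Stage 2: F_2 = 10^(2.25/10) = 1.679, G_2 = 10^(19.9/10) = 97.72
  Stage 3: F_3 = 10^(5.32/10) = 3.404, G_3 = 10^(−4.25/10) = 0.3758
Friis cascade:
  F = 1.276 + (1.679 − 1)/35.48 + (3.404 − 1)/3467 = 1.296
NF = 10 log₁₀(1.296) = 1.13 dB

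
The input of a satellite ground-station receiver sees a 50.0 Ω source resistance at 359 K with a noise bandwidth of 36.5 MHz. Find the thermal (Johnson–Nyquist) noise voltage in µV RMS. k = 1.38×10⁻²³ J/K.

6.01 µV

V_n = √(4kTRB)
4kTRB = 4 × 1.38×10⁻²³ × 359 × 5.00×10¹ × 3.65×10⁷ = 3.62×10⁻¹¹ V²
V_n = √(3.62×10⁻¹¹) = 6.01×10⁻⁶ V = 6.01 µV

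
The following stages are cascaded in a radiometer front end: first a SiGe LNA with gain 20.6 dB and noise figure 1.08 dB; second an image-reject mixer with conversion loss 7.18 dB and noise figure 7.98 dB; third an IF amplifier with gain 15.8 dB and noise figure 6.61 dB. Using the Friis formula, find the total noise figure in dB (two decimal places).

Convert to linear (a loss of L dB is a gain of −L dB): F_i = 10^(NF_i/10), G_i = 10^(G_i,dB/10)
  Stage 1: F_1 = 10^(1.08/10) = 1.282, G_1 = 10^(20.6/10) = 114.8
  Stage 2: F_2 = 10^(7.98/10) = 6.281, G_2 = 10^(−7.18/10) = 0.1914
  Stage 3: F_3 = 10^(6.61/10) = 4.581, G_3 = 10^(15.8/10) = 38.02
Friis cascade:
  F = 1.282 + (6.281 − 1)/114.8 + (4.581 − 1)/21.98 = 1.491
NF = 10 log₁₀(1.491) = 1.74 dB

1.74 dB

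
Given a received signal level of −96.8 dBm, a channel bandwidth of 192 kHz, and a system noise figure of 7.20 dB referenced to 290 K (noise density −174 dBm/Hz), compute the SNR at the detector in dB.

17.2 dB

Noise floor: N = −174 + 10 log₁₀(B) + NF
10 log₁₀(1.92×10⁵) = 52.83 dB
N = −174 + 52.83 + 7.20 = −113.97 dBm
SNR = P_sig − N = −96.8 − (−113.97) = 17.17 dB → 17.2 dB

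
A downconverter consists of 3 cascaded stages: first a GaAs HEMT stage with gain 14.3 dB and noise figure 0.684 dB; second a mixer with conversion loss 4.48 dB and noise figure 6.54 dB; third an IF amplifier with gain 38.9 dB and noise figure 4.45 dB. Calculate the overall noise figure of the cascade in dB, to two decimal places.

1.72 dB

Convert to linear (a loss of L dB is a gain of −L dB): F_i = 10^(NF_i/10), G_i = 10^(G_i,dB/10)
  Stage 1: F_1 = 10^(0.684/10) = 1.171, G_1 = 10^(14.3/10) = 26.92
  Stage 2: F_2 = 10^(6.54/10) = 4.508, G_2 = 10^(−4.48/10) = 0.3565
  Stage 3: F_3 = 10^(4.45/10) = 2.786, G_3 = 10^(38.9/10) = 7762
Friis cascade:
  F = 1.171 + (4.508 − 1)/26.92 + (2.786 − 1)/9.594 = 1.487
NF = 10 log₁₀(1.487) = 1.72 dB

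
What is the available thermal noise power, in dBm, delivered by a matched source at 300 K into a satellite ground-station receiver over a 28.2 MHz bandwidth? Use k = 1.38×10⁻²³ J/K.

P_n = kTB = 1.38×10⁻²³ × 300 × 2.82×10⁷ = 1.17×10⁻¹³ W
In dBm: 10 log₁₀(1.17×10⁻¹³ / 10⁻³) = −99.3 dBm

−99.3 dBm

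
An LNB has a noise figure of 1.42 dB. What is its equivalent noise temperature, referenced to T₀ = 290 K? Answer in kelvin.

112 K

F = 10^(1.42/10) = 1.38676
T_e = (F − 1)·T₀ = (1.38676 − 1) × 290 = 112 K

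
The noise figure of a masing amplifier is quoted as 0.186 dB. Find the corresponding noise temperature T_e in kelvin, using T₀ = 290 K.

12.7 K

F = 10^(0.186/10) = 1.04376
T_e = (F − 1)·T₀ = (1.04376 − 1) × 290 = 12.7 K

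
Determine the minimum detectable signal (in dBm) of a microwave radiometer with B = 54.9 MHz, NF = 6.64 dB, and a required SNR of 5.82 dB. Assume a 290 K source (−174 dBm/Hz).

Sensitivity = −174 + 10 log₁₀(B) + NF + SNR_min
= −174 + 77.4 + 6.64 + 5.82
= −84.14 dBm → −84.1 dBm

−84.1 dBm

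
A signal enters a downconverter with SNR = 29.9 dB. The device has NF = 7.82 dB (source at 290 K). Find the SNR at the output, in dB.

By definition F = SNR_in/SNR_out, so in dB: SNR_out = SNR_in − NF
SNR_out = 29.9 − 7.82 = 22.08 dB

22.08 dB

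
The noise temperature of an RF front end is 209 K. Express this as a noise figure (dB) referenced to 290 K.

F = 1 + T_e/T₀ = 1 + 209/290 = 1.72069
NF = 10 log₁₀(1.72069) = 2.36 dB

2.36 dB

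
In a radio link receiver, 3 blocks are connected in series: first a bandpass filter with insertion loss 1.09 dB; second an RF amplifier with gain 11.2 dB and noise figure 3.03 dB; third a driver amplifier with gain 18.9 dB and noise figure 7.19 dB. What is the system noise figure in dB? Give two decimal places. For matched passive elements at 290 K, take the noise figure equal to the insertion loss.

Convert to linear (a loss of L dB is a gain of −L dB): F_i = 10^(NF_i/10), G_i = 10^(G_i,dB/10)
  Stage 1: F_1 = 10^(1.09/10) = 1.285, G_1 = 10^(−1.09/10) = 0.7780
  Stage 2: F_2 = 10^(3.03/10) = 2.009, G_2 = 10^(11.2/10) = 13.18
  Stage 3: F_3 = 10^(7.19/10) = 5.236, G_3 = 10^(18.9/10) = 77.62
Friis cascade:
  F = 1.285 + (2.009 − 1)/0.7780 + (5.236 − 1)/10.26 = 2.995
NF = 10 log₁₀(2.995) = 4.76 dB

4.76 dB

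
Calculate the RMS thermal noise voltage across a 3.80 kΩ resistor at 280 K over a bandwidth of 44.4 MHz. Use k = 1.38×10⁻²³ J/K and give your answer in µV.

V_n = √(4kTRB)
4kTRB = 4 × 1.38×10⁻²³ × 280 × 3.80×10³ × 4.44×10⁷ = 2.61×10⁻⁹ V²
V_n = √(2.61×10⁻⁹) = 5.11×10⁻⁵ V = 51.1 µV

51.1 µV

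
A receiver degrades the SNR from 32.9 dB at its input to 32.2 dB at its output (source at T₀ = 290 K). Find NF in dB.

NF (dB) = SNR_in(dB) − SNR_out(dB) when the source is at T₀
NF = 32.9 − 32.2 = 0.7 dB

0.7 dB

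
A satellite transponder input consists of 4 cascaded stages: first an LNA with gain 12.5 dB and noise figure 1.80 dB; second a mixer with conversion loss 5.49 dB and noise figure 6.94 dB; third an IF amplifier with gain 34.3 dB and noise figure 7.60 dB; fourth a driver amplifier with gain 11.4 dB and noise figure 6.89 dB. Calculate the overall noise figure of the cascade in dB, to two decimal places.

4.28 dB

Convert to linear (a loss of L dB is a gain of −L dB): F_i = 10^(NF_i/10), G_i = 10^(G_i,dB/10)
  Stage 1: F_1 = 10^(1.80/10) = 1.514, G_1 = 10^(12.5/10) = 17.78
  Stage 2: F_2 = 10^(6.94/10) = 4.943, G_2 = 10^(−5.49/10) = 0.2825
  Stage 3: F_3 = 10^(7.60/10) = 5.754, G_3 = 10^(34.3/10) = 2692
  Stage 4: F_4 = 10^(6.89/10) = 4.887, G_4 = 10^(11.4/10) = 13.80
Friis cascade:
  F = 1.514 + (4.943 − 1)/17.78 + (5.754 − 1)/5.023 + (4.887 − 1)/1.352×10⁴ = 2.682
NF = 10 log₁₀(2.682) = 4.28 dB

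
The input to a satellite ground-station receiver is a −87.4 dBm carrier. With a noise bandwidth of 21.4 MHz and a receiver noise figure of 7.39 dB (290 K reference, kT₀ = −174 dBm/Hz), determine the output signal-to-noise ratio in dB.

5.9 dB

Noise floor: N = −174 + 10 log₁₀(B) + NF
10 log₁₀(2.14×10⁷) = 73.3 dB
N = −174 + 73.3 + 7.39 = −93.31 dBm
SNR = P_sig − N = −87.4 − (−93.31) = 5.91 dB → 5.9 dB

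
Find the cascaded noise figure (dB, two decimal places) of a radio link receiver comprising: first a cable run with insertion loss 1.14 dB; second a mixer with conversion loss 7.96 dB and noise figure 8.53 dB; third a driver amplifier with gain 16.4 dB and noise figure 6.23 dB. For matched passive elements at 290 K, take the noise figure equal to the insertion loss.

Convert to linear (a loss of L dB is a gain of −L dB): F_i = 10^(NF_i/10), G_i = 10^(G_i,dB/10)
  Stage 1: F_1 = 10^(1.14/10) = 1.300, G_1 = 10^(−1.14/10) = 0.7691
  Stage 2: F_2 = 10^(8.53/10) = 7.129, G_2 = 10^(−7.96/10) = 0.1600
  Stage 3: F_3 = 10^(6.23/10) = 4.198, G_3 = 10^(16.4/10) = 43.65
Friis cascade:
  F = 1.300 + (7.129 − 1)/0.7691 + (4.198 − 1)/0.1230 = 35.26
NF = 10 log₁₀(35.26) = 15.47 dB

15.47 dB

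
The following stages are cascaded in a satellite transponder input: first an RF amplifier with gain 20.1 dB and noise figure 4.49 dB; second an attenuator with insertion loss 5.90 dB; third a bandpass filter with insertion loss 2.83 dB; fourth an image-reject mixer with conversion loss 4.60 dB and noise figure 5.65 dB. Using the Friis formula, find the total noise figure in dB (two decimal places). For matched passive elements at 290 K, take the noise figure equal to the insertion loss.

4.87 dB

Convert to linear (a loss of L dB is a gain of −L dB): F_i = 10^(NF_i/10), G_i = 10^(G_i,dB/10)
  Stage 1: F_1 = 10^(4.49/10) = 2.812, G_1 = 10^(20.1/10) = 102.3
  Stage 2: F_2 = 10^(5.90/10) = 3.890, G_2 = 10^(−5.90/10) = 0.2570
  Stage 3: F_3 = 10^(2.83/10) = 1.919, G_3 = 10^(−2.83/10) = 0.5212
  Stage 4: F_4 = 10^(5.65/10) = 3.673, G_4 = 10^(−4.60/10) = 0.3467
Friis cascade:
  F = 2.812 + (3.890 − 1)/102.3 + (1.919 − 1)/26.30 + (3.673 − 1)/13.71 = 3.070
NF = 10 log₁₀(3.070) = 4.87 dB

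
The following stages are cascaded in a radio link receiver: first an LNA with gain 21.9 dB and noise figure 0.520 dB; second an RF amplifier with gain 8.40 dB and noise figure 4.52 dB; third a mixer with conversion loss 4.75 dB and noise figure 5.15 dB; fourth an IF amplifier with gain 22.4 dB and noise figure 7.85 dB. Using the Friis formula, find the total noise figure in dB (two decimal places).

0.63 dB

Convert to linear (a loss of L dB is a gain of −L dB): F_i = 10^(NF_i/10), G_i = 10^(G_i,dB/10)
  Stage 1: F_1 = 10^(0.520/10) = 1.127, G_1 = 10^(21.9/10) = 154.9
  Stage 2: F_2 = 10^(4.52/10) = 2.831, G_2 = 10^(8.40/10) = 6.918
  Stage 3: F_3 = 10^(5.15/10) = 3.273, G_3 = 10^(−4.75/10) = 0.3350
  Stage 4: F_4 = 10^(7.85/10) = 6.095, G_4 = 10^(22.4/10) = 173.8
Friis cascade:
  F = 1.127 + (2.831 − 1)/154.9 + (3.273 − 1)/1072 + (6.095 − 1)/358.9 = 1.155
NF = 10 log₁₀(1.155) = 0.63 dB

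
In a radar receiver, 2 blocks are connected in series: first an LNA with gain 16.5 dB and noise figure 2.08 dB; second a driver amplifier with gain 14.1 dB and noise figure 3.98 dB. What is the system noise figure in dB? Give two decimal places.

2.17 dB

Convert to linear (a loss of L dB is a gain of −L dB): F_i = 10^(NF_i/10), G_i = 10^(G_i,dB/10)
  Stage 1: F_1 = 10^(2.08/10) = 1.614, G_1 = 10^(16.5/10) = 44.67
  Stage 2: F_2 = 10^(3.98/10) = 2.500, G_2 = 10^(14.1/10) = 25.70
Friis cascade:
  F = 1.614 + (2.500 − 1)/44.67 = 1.648
NF = 10 log₁₀(1.648) = 2.17 dB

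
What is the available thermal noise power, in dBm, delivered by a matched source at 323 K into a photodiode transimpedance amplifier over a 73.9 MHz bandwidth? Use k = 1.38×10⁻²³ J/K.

−94.8 dBm

P_n = kTB = 1.38×10⁻²³ × 323 × 7.39×10⁷ = 3.29×10⁻¹³ W
In dBm: 10 log₁₀(3.29×10⁻¹³ / 10⁻³) = −94.8 dBm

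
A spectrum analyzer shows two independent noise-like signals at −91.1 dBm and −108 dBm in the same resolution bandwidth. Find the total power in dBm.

−91.0 dBm

Convert to linear, add, convert back:
P₁ = 7.76×10⁻¹³ W, P₂ = 1.58×10⁻¹⁴ W
P_tot = 7.92×10⁻¹³ W → 10 log₁₀(P_tot / 10⁻³) = −91.0 dBm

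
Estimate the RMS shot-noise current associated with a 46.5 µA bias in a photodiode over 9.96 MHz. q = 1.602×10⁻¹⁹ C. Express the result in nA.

12.2 nA

I_n = √(2qI·B)
2qI·B = 2 × 1.602×10⁻¹⁹ × 4.65×10⁻⁵ × 9.96×10⁶ = 1.48×10⁻¹⁶ A²
I_n = √(1.48×10⁻¹⁶) = 1.22×10⁻⁸ A = 12.2 nA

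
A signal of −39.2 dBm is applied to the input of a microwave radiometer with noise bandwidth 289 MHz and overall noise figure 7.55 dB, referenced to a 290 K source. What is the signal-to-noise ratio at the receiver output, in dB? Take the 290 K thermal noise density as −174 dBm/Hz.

42.6 dB

Noise floor: N = −174 + 10 log₁₀(B) + NF
10 log₁₀(2.89×10⁸) = 84.61 dB
N = −174 + 84.61 + 7.55 = −81.84 dBm
SNR = P_sig − N = −39.2 − (−81.84) = 42.64 dB → 42.6 dB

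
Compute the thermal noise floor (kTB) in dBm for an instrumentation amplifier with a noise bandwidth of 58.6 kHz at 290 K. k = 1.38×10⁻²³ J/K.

P_n = kTB = 1.38×10⁻²³ × 290 × 5.86×10⁴ = 2.35×10⁻¹⁶ W
In dBm: 10 log₁₀(2.35×10⁻¹⁶ / 10⁻³) = −126.3 dBm

−126.3 dBm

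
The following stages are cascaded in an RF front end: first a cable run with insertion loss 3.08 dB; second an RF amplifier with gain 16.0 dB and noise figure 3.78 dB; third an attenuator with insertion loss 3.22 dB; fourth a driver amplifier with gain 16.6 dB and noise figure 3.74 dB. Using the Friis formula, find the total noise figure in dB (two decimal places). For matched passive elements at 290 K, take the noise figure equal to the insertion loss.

7.04 dB

Convert to linear (a loss of L dB is a gain of −L dB): F_i = 10^(NF_i/10), G_i = 10^(G_i,dB/10)
  Stage 1: F_1 = 10^(3.08/10) = 2.032, G_1 = 10^(−3.08/10) = 0.4920
  Stage 2: F_2 = 10^(3.78/10) = 2.388, G_2 = 10^(16.0/10) = 39.81
  Stage 3: F_3 = 10^(3.22/10) = 2.099, G_3 = 10^(−3.22/10) = 0.4764
  Stage 4: F_4 = 10^(3.74/10) = 2.366, G_4 = 10^(16.6/10) = 45.71
Friis cascade:
  F = 2.032 + (2.388 − 1)/0.4920 + (2.099 − 1)/19.59 + (2.366 − 1)/9.333 = 5.055
NF = 10 log₁₀(5.055) = 7.04 dB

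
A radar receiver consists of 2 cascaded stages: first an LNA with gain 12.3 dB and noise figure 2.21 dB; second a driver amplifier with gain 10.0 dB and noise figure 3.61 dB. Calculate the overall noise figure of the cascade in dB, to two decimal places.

Convert to linear (a loss of L dB is a gain of −L dB): F_i = 10^(NF_i/10), G_i = 10^(G_i,dB/10)
  Stage 1: F_1 = 10^(2.21/10) = 1.663, G_1 = 10^(12.3/10) = 16.98
  Stage 2: F_2 = 10^(3.61/10) = 2.296, G_2 = 10^(10.0/10) = 10.00
Friis cascade:
  F = 1.663 + (2.296 − 1)/16.98 = 1.740
NF = 10 log₁₀(1.740) = 2.40 dB

2.40 dB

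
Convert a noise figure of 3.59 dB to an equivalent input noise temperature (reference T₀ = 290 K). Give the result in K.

373 K

F = 10^(3.59/10) = 2.2856
T_e = (F − 1)·T₀ = (2.2856 − 1) × 290 = 373 K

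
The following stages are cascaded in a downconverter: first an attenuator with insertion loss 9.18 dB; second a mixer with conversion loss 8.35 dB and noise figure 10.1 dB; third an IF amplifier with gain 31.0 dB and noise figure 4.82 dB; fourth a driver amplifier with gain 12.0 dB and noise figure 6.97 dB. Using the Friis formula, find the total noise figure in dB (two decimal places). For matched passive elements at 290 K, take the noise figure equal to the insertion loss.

Convert to linear (a loss of L dB is a gain of −L dB): F_i = 10^(NF_i/10), G_i = 10^(G_i,dB/10)
  Stage 1: F_1 = 10^(9.18/10) = 8.279, G_1 = 10^(−9.18/10) = 0.1208
  Stage 2: F_2 = 10^(10.1/10) = 10.23, G_2 = 10^(−8.35/10) = 0.1462
  Stage 3: F_3 = 10^(4.82/10) = 3.034, G_3 = 10^(31.0/10) = 1259
  Stage 4: F_4 = 10^(6.97/10) = 4.977, G_4 = 10^(12.0/10) = 15.85
Friis cascade:
  F = 8.279 + (10.23 − 1)/0.1208 + (3.034 − 1)/0.01766 + (4.977 − 1)/22.23 = 200.1
NF = 10 log₁₀(200.1) = 23.01 dB

23.01 dB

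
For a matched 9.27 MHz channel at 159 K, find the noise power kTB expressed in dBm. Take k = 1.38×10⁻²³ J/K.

P_n = kTB = 1.38×10⁻²³ × 159 × 9.27×10⁶ = 2.03×10⁻¹⁴ W
In dBm: 10 log₁₀(2.03×10⁻¹⁴ / 10⁻³) = −106.9 dBm

−106.9 dBm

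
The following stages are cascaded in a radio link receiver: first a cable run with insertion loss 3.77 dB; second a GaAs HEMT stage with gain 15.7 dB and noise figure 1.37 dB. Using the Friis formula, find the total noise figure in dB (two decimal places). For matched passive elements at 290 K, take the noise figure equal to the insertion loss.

5.14 dB

Convert to linear (a loss of L dB is a gain of −L dB): F_i = 10^(NF_i/10), G_i = 10^(G_i,dB/10)
  Stage 1: F_1 = 10^(3.77/10) = 2.382, G_1 = 10^(−3.77/10) = 0.4198
  Stage 2: F_2 = 10^(1.37/10) = 1.371, G_2 = 10^(15.7/10) = 37.15
Friis cascade:
  F = 2.382 + (1.371 − 1)/0.4198 = 3.266
NF = 10 log₁₀(3.266) = 5.14 dB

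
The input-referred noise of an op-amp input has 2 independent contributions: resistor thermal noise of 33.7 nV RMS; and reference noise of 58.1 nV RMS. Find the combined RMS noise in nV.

67.2 nV

Uncorrelated sources add in power (mean-square): V_tot = √(ΣV_i²)
V_tot = √[(3.37×10⁻⁸)² + (5.81×10⁻⁸)²] = 6.72×10⁻⁸ V = 67.2 nV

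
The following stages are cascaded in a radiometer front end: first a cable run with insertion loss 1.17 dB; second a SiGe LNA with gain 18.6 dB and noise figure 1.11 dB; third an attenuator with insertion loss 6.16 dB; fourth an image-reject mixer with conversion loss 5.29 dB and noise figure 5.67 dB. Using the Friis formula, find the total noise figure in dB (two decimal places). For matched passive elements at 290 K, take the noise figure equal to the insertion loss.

Convert to linear (a loss of L dB is a gain of −L dB): F_i = 10^(NF_i/10), G_i = 10^(G_i,dB/10)
  Stage 1: F_1 = 10^(1.17/10) = 1.309, G_1 = 10^(−1.17/10) = 0.7638
  Stage 2: F_2 = 10^(1.11/10) = 1.291, G_2 = 10^(18.6/10) = 72.44
  Stage 3: F_3 = 10^(6.16/10) = 4.130, G_3 = 10^(−6.16/10) = 0.2421
  Stage 4: F_4 = 10^(5.67/10) = 3.690, G_4 = 10^(−5.29/10) = 0.2958
Friis cascade:
  F = 1.309 + (1.291 − 1)/0.7638 + (4.130 − 1)/55.34 + (3.690 − 1)/13.40 = 1.948
NF = 10 log₁₀(1.948) = 2.90 dB

2.90 dB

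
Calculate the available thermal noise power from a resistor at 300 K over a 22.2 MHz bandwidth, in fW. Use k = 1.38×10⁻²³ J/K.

P_n = kTB = 1.38×10⁻²³ × 300 × 2.22×10⁷ = 9.19×10⁻¹⁴ W = 91.9 fW

91.9 fW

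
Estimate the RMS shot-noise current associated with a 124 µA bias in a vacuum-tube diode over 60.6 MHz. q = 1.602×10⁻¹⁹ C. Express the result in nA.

49.1 nA

I_n = √(2qI·B)
2qI·B = 2 × 1.602×10⁻¹⁹ × 1.24×10⁻⁴ × 6.06×10⁷ = 2.41×10⁻¹⁵ A²
I_n = √(2.41×10⁻¹⁵) = 4.91×10⁻⁸ A = 49.1 nA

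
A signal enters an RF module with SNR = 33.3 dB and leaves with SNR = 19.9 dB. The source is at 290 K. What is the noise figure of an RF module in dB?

NF (dB) = SNR_in(dB) − SNR_out(dB) when the source is at T₀
NF = 33.3 − 19.9 = 13.4 dB

13.4 dB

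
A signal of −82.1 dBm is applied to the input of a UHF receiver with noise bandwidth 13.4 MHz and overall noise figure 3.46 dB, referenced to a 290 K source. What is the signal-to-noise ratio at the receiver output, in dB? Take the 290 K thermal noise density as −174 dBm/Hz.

Noise floor: N = −174 + 10 log₁₀(B) + NF
10 log₁₀(1.34×10⁷) = 71.27 dB
N = −174 + 71.27 + 3.46 = −99.27 dBm
SNR = P_sig − N = −82.1 − (−99.27) = 17.17 dB → 17.2 dB

17.2 dB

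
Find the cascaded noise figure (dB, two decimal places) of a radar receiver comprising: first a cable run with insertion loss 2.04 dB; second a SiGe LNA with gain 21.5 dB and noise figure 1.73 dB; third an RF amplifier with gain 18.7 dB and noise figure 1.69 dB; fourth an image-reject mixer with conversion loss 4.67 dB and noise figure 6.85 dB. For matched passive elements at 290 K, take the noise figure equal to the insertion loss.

Convert to linear (a loss of L dB is a gain of −L dB): F_i = 10^(NF_i/10), G_i = 10^(G_i,dB/10)
  Stage 1: F_1 = 10^(2.04/10) = 1.600, G_1 = 10^(−2.04/10) = 0.6252
  Stage 2: F_2 = 10^(1.73/10) = 1.489, G_2 = 10^(21.5/10) = 141.3
  Stage 3: F_3 = 10^(1.69/10) = 1.476, G_3 = 10^(18.7/10) = 74.13
  Stage 4: F_4 = 10^(6.85/10) = 4.842, G_4 = 10^(−4.67/10) = 0.3412
Friis cascade:
  F = 1.600 + (1.489 − 1)/0.6252 + (1.476 − 1)/88.31 + (4.842 − 1)/6546 = 2.388
NF = 10 log₁₀(2.388) = 3.78 dB

3.78 dB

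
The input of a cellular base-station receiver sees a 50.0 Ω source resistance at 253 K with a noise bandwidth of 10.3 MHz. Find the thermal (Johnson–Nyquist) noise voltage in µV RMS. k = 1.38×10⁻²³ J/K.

V_n = √(4kTRB)
4kTRB = 4 × 1.38×10⁻²³ × 253 × 5.00×10¹ × 1.03×10⁷ = 7.19×10⁻¹² V²
V_n = √(7.19×10⁻¹²) = 2.68×10⁻⁶ V = 2.68 µV

2.68 µV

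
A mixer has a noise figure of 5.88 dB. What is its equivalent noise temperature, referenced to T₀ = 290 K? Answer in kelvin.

833 K

F = 10^(5.88/10) = 3.87258
T_e = (F − 1)·T₀ = (3.87258 − 1) × 290 = 833 K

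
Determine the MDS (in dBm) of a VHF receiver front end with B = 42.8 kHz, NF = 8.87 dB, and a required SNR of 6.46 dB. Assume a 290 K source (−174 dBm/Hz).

Sensitivity = −174 + 10 log₁₀(B) + NF + SNR_min
= −174 + 46.31 + 8.87 + 6.46
= −112.36 dBm → −112.4 dBm

−112.4 dBm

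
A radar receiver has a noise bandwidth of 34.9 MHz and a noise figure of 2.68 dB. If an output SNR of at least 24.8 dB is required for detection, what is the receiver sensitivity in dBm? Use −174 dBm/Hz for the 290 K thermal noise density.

Sensitivity = −174 + 10 log₁₀(B) + NF + SNR_min
= −174 + 75.43 + 2.68 + 24.8
= −71.09 dBm → −71.1 dBm

−71.1 dBm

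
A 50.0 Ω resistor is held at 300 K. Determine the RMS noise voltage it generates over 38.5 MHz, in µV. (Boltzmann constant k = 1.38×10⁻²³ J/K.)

V_n = √(4kTRB)
4kTRB = 4 × 1.38×10⁻²³ × 300 × 5.00×10¹ × 3.85×10⁷ = 3.19×10⁻¹¹ V²
V_n = √(3.19×10⁻¹¹) = 5.65×10⁻⁶ V = 5.65 µV

5.65 µV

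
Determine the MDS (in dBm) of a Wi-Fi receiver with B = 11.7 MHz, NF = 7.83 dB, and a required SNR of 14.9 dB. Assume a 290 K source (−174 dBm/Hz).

Sensitivity = −174 + 10 log₁₀(B) + NF + SNR_min
= −174 + 70.68 + 7.83 + 14.9
= −80.59 dBm → −80.6 dBm

−80.6 dBm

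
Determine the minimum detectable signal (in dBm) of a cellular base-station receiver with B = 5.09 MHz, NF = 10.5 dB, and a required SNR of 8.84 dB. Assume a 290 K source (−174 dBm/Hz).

−87.6 dBm

Sensitivity = −174 + 10 log₁₀(B) + NF + SNR_min
= −174 + 67.07 + 10.5 + 8.84
= −87.59 dBm → −87.6 dBm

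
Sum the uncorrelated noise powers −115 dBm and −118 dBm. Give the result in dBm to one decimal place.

−113.2 dBm

Convert to linear, add, convert back:
P₁ = 3.16×10⁻¹⁵ W, P₂ = 1.58×10⁻¹⁵ W
P_tot = 4.75×10⁻¹⁵ W → 10 log₁₀(P_tot / 10⁻³) = −113.2 dBm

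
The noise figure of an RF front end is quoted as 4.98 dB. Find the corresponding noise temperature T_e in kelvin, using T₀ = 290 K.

623 K

F = 10^(4.98/10) = 3.14775
T_e = (F − 1)·T₀ = (3.14775 − 1) × 290 = 623 K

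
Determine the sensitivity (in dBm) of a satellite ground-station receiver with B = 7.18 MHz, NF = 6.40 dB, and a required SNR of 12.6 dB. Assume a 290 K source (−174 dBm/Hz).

−86.4 dBm

Sensitivity = −174 + 10 log₁₀(B) + NF + SNR_min
= −174 + 68.56 + 6.40 + 12.6
= −86.44 dBm → −86.4 dBm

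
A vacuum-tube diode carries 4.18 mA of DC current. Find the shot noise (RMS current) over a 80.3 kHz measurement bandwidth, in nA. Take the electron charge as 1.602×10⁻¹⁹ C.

I_n = √(2qI·B)
2qI·B = 2 × 1.602×10⁻¹⁹ × 4.18×10⁻³ × 8.03×10⁴ = 1.08×10⁻¹⁶ A²
I_n = √(1.08×10⁻¹⁶) = 1.04×10⁻⁸ A = 10.4 nA

10.4 nA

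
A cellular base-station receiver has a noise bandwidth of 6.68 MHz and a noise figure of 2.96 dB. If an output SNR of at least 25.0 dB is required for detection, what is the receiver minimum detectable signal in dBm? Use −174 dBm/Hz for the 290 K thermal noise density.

−77.8 dBm

Sensitivity = −174 + 10 log₁₀(B) + NF + SNR_min
= −174 + 68.25 + 2.96 + 25.0
= −77.79 dBm → −77.8 dBm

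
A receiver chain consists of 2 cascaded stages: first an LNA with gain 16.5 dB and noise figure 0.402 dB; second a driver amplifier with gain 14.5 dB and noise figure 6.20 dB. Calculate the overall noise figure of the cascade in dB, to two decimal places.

Convert to linear (a loss of L dB is a gain of −L dB): F_i = 10^(NF_i/10), G_i = 10^(G_i,dB/10)
  Stage 1: F_1 = 10^(0.402/10) = 1.097, G_1 = 10^(16.5/10) = 44.67
  Stage 2: F_2 = 10^(6.20/10) = 4.169, G_2 = 10^(14.5/10) = 28.18
Friis cascade:
  F = 1.097 + (4.169 − 1)/44.67 = 1.168
NF = 10 log₁₀(1.168) = 0.67 dB

0.67 dB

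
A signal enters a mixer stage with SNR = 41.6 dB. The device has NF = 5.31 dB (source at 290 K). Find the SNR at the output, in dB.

By definition F = SNR_in/SNR_out, so in dB: SNR_out = SNR_in − NF
SNR_out = 41.6 − 5.31 = 36.29 dB

36.29 dB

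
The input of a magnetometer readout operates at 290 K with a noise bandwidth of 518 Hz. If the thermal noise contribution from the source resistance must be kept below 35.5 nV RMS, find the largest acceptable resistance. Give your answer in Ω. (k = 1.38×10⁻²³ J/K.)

152 Ω

Johnson–Nyquist: V_n = √(4kTRB) ⇒ R = V_n² / (4kTB)
4kTB = 4 × 1.38×10⁻²³ × 290 × 5.18×10² = 8.29×10⁻¹⁸
R = (3.55×10⁻⁸)² / 8.29×10⁻¹⁸ = 1.52×10² Ω = 152 Ω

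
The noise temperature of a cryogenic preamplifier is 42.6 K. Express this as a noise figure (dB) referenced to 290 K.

F = 1 + T_e/T₀ = 1 + 42.6/290 = 1.1469
NF = 10 log₁₀(1.1469) = 0.595 dB

0.595 dB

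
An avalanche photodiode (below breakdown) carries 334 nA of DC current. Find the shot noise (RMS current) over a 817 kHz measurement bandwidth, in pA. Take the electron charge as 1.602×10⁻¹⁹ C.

I_n = √(2qI·B)
2qI·B = 2 × 1.602×10⁻¹⁹ × 3.34×10⁻⁷ × 8.17×10⁵ = 8.74×10⁻²⁰ A²
I_n = √(8.74×10⁻²⁰) = 2.96×10⁻¹⁰ A = 296 pA

296 pA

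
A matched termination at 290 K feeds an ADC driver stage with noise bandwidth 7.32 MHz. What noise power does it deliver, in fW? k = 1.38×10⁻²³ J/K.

29.3 fW

P_n = kTB = 1.38×10⁻²³ × 290 × 7.32×10⁶ = 2.93×10⁻¹⁴ W = 29.3 fW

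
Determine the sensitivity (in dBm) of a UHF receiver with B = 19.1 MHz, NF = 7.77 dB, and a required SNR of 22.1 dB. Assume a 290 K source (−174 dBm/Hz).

−71.3 dBm

Sensitivity = −174 + 10 log₁₀(B) + NF + SNR_min
= −174 + 72.81 + 7.77 + 22.1
= −71.32 dBm → −71.3 dBm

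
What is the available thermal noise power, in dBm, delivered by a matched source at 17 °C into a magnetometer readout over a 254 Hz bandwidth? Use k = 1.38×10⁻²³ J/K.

T = 17 °C + 273.15 = 290.15 K
P_n = kTB = 1.38×10⁻²³ × 290.15 × 2.54×10² = 1.02×10⁻¹⁸ W
In dBm: 10 log₁₀(1.02×10⁻¹⁸ / 10⁻³) = −149.9 dBm

−149.9 dBm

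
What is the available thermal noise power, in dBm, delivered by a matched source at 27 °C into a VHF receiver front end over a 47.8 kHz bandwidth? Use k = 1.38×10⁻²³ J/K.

−127.0 dBm

T = 27 °C + 273.15 = 300.15 K
P_n = kTB = 1.38×10⁻²³ × 300.15 × 4.78×10⁴ = 1.98×10⁻¹⁶ W
In dBm: 10 log₁₀(1.98×10⁻¹⁶ / 10⁻³) = −127.0 dBm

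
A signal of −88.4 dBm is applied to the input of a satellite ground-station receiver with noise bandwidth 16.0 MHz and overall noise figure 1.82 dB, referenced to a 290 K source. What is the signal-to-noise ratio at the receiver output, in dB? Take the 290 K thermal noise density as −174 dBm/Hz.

Noise floor: N = −174 + 10 log₁₀(B) + NF
10 log₁₀(1.60×10⁷) = 72.04 dB
N = −174 + 72.04 + 1.82 = −100.14 dBm
SNR = P_sig − N = −88.4 − (−100.14) = 11.74 dB → 11.7 dB

11.7 dB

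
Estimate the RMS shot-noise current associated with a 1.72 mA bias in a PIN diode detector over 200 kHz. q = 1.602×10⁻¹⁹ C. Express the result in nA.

10.5 nA

I_n = √(2qI·B)
2qI·B = 2 × 1.602×10⁻¹⁹ × 1.72×10⁻³ × 2.00×10⁵ = 1.10×10⁻¹⁶ A²
I_n = √(1.10×10⁻¹⁶) = 1.05×10⁻⁸ A = 10.5 nA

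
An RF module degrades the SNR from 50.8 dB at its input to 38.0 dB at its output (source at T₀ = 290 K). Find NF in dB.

12.8 dB

NF (dB) = SNR_in(dB) − SNR_out(dB) when the source is at T₀
NF = 50.8 − 38.0 = 12.8 dB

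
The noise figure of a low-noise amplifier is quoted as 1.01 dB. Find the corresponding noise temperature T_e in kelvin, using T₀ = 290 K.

75.9 K

F = 10^(1.01/10) = 1.26183
T_e = (F − 1)·T₀ = (1.26183 − 1) × 290 = 75.9 K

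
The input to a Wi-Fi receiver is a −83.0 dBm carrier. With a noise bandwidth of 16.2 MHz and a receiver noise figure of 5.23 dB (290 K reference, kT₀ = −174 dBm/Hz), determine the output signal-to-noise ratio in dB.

Noise floor: N = −174 + 10 log₁₀(B) + NF
10 log₁₀(1.62×10⁷) = 72.1 dB
N = −174 + 72.1 + 5.23 = −96.67 dBm
SNR = P_sig − N = −83.0 − (−96.67) = 13.67 dB → 13.7 dB

13.7 dB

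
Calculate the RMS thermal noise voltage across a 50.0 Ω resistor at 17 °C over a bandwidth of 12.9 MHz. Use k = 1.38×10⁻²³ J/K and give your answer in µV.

3.21 µV

T = 17 °C + 273.15 = 290.15 K
V_n = √(4kTRB)
4kTRB = 4 × 1.38×10⁻²³ × 290.15 × 5.00×10¹ × 1.29×10⁷ = 1.03×10⁻¹¹ V²
V_n = √(1.03×10⁻¹¹) = 3.21×10⁻⁶ V = 3.21 µV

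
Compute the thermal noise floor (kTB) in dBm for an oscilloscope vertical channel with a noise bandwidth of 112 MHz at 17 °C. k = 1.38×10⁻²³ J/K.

T = 17 °C + 273.15 = 290.15 K
P_n = kTB = 1.38×10⁻²³ × 290.15 × 1.12×10⁸ = 4.48×10⁻¹³ W
In dBm: 10 log₁₀(4.48×10⁻¹³ / 10⁻³) = −93.5 dBm

−93.5 dBm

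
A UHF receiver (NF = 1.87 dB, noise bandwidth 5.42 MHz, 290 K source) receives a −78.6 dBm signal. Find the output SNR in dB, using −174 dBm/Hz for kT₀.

26.2 dB

Noise floor: N = −174 + 10 log₁₀(B) + NF
10 log₁₀(5.42×10⁶) = 67.34 dB
N = −174 + 67.34 + 1.87 = −104.79 dBm
SNR = P_sig − N = −78.6 − (−104.79) = 26.19 dB → 26.2 dB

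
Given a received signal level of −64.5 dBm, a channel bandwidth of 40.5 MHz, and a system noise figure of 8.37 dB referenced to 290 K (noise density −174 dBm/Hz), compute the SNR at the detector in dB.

25.1 dB

Noise floor: N = −174 + 10 log₁₀(B) + NF
10 log₁₀(4.05×10⁷) = 76.07 dB
N = −174 + 76.07 + 8.37 = −89.56 dBm
SNR = P_sig − N = −64.5 − (−89.56) = 25.06 dB → 25.1 dB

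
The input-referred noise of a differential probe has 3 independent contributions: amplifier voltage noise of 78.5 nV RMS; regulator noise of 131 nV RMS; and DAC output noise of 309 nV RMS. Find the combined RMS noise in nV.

345 nV

Uncorrelated sources add in power (mean-square): V_tot = √(ΣV_i²)
V_tot = √[(7.85×10⁻⁸)² + (1.31×10⁻⁷)² + (3.09×10⁻⁷)²] = 3.45×10⁻⁷ V = 345 nV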